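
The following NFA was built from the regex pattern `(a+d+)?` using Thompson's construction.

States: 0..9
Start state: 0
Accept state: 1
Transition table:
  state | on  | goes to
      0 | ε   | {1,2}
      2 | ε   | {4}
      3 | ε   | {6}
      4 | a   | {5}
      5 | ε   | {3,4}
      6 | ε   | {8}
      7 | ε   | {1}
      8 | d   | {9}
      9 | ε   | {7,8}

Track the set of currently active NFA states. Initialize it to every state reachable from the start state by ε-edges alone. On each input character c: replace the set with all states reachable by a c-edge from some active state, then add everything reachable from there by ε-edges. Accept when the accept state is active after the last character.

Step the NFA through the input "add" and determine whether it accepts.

Answer: ACCEPT

Trace:
initial (ε-close {0}): {0,1,2,4}
'a' @ 1: {3,4,5,6,8}
'd' @ 2: {1,7,8,9}  ✓accept
'd' @ 3: {1,7,8,9}  ✓accept
after full input: {1,7,8,9}  (accept=1 in)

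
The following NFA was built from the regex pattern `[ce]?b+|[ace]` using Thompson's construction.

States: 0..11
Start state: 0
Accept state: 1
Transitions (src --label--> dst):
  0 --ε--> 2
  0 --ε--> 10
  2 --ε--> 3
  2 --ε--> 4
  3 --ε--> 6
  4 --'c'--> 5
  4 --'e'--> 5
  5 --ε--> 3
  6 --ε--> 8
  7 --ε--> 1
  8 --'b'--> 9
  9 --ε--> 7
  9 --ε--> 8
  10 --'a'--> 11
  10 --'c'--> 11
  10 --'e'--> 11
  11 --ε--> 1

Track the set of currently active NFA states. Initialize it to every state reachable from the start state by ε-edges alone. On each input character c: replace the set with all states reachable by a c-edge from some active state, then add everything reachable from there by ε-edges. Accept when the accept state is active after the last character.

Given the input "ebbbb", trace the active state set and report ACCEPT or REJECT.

initial (ε-close {0}): {0,2,3,4,6,8,10}
'e' @ 1: {1,3,5,6,8,11}  ✓accept
'b' @ 2: {1,7,8,9}  ✓accept
'b' @ 3: {1,7,8,9}  ✓accept
'b' @ 4: {1,7,8,9}  ✓accept
'b' @ 5: {1,7,8,9}  ✓accept
final: {1,7,8,9}; accept 1 in set

Answer: ACCEPT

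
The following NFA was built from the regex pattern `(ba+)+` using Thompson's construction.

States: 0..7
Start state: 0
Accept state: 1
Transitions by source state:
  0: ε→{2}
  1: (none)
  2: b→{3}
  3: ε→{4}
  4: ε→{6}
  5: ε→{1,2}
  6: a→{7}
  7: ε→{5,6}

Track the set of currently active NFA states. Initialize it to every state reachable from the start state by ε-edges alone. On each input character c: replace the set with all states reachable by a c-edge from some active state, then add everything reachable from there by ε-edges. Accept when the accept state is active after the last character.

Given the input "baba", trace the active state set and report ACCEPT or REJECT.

Answer: ACCEPT

Steps:
initial (ε-close {0}): {0,2}
'b' @ 1: {3,4,6}
'a' @ 2: {1,2,5,6,7}  (accept∈set)
'b' @ 3: {3,4,6}
'a' @ 4: {1,2,5,6,7}  (accept∈set)
end set {1,2,5,6,7} — state 1 in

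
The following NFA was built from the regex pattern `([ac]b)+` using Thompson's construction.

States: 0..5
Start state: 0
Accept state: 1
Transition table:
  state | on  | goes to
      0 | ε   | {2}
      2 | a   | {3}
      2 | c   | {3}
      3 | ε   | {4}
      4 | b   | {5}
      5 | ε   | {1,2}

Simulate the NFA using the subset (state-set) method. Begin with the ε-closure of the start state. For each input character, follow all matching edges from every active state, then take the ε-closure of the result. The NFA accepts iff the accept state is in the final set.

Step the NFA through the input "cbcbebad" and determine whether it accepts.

initial (ε-close {0}): {0,2}
'c' @ 1: {3,4}
'b' @ 2: {1,2,5}  (accept∈set)
'c' @ 3: {3,4}
'b' @ 4: {1,2,5}  (accept∈set)
'e' @ 5: {}  — dead — no transitions
rest 'bad' ignored (set empty)
final: {}; accept 1 not in set

Answer: REJECT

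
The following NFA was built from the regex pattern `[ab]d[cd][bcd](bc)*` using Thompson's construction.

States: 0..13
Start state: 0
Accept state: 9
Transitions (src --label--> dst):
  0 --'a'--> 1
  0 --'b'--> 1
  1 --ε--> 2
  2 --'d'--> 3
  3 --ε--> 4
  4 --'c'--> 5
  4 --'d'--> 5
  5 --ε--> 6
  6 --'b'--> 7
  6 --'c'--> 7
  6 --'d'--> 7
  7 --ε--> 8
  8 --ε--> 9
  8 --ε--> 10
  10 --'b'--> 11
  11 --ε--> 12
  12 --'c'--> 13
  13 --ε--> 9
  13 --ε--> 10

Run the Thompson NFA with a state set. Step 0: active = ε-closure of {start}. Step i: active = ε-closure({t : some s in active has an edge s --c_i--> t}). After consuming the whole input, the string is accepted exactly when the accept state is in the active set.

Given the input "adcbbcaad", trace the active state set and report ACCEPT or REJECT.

Answer: REJECT

Steps:
initial (ε-close {0}): {0}
'a' @ 1: {1,2}
'd' @ 2: {3,4}
'c' @ 3: {5,6}
'b' @ 4: {7,8,9,10}  ✓accept
'b' @ 5: {11,12}
'c' @ 6: {9,10,13}  ✓accept
'a' @ 7: {}  — no active states
rest 'ad' ignored (set empty)
final: {}; accept 9 not in set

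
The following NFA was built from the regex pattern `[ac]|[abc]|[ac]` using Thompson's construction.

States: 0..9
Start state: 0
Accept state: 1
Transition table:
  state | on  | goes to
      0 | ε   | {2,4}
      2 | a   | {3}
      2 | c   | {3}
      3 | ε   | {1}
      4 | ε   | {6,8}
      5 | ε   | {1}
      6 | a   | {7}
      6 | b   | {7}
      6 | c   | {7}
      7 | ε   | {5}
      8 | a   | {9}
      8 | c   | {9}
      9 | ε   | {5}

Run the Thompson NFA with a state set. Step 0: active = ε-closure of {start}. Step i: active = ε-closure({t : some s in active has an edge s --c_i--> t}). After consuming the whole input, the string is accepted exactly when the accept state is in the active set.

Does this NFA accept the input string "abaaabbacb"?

start: ε-closure({0}) = {0,2,4,6,8}
'a' @ 1: {1,3,5,7,9}  (accept∈set)
'b' @ 2: {}  — no active states
rest 'aaabbacb' ignored (set empty)
final: {}; accept 1 not in set

Answer: REJECT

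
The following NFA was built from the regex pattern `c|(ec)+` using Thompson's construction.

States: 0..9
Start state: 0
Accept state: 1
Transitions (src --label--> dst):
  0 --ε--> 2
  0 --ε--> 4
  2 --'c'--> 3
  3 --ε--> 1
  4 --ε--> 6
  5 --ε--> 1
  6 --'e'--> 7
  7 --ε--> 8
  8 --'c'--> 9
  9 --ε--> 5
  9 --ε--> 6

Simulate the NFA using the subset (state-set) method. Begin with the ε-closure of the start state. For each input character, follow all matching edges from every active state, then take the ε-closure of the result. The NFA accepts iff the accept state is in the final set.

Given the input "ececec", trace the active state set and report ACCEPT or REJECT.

Answer: ACCEPT

Steps:
S₀ = ε-closure({0}) = {0,2,4,6}
'e' @ 1: {7,8}
'c' @ 2: {1,5,6,9}  ✓accept
'e' @ 3: {7,8}
'c' @ 4: {1,5,6,9}  ✓accept
'e' @ 5: {7,8}
'c' @ 6: {1,5,6,9}  ✓accept
final: {1,5,6,9}; accept 1 in set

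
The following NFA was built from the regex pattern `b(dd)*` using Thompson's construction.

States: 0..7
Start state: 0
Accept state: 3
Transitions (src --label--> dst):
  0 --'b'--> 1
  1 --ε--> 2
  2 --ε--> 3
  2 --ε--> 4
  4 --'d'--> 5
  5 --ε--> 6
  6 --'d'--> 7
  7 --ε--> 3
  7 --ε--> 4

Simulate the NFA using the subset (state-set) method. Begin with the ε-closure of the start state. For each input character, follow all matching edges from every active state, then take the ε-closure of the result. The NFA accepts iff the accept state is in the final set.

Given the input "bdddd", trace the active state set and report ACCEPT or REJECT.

Answer: ACCEPT

Trace:
initial (ε-close {0}): {0}
'b' @ 1: {1,2,3,4}  ✓accept
'd' @ 2: {5,6}
'd' @ 3: {3,4,7}  ✓accept
'd' @ 4: {5,6}
'd' @ 5: {3,4,7}  ✓accept
after full input: {3,4,7}  (accept=3 in)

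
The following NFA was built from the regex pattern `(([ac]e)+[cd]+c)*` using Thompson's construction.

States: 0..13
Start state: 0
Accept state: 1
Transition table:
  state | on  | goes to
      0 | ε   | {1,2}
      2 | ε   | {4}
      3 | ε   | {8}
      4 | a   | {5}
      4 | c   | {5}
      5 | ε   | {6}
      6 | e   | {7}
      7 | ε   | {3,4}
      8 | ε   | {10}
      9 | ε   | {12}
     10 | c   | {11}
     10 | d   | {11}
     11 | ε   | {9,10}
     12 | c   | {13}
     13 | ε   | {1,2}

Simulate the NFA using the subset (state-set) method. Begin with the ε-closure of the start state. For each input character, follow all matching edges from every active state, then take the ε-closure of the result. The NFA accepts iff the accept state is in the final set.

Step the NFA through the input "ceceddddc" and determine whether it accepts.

Answer: ACCEPT

Derivation:
S₀ = ε-closure({0}) = {0,1,2,4}
'c' @ 1: {5,6}
'e' @ 2: {3,4,7,8,10}
'c' @ 3: {5,6,9,10,11,12}
'e' @ 4: {3,4,7,8,10}
'd' @ 5: {9,10,11,12}
'd' @ 6: {9,10,11,12}
'd' @ 7: {9,10,11,12}
'd' @ 8: {9,10,11,12}
'c' @ 9: {1,2,4,9,10,11,12,13}  [accepting]
after full input: {1,2,4,9,10,11,12,13}  (accept=1 in)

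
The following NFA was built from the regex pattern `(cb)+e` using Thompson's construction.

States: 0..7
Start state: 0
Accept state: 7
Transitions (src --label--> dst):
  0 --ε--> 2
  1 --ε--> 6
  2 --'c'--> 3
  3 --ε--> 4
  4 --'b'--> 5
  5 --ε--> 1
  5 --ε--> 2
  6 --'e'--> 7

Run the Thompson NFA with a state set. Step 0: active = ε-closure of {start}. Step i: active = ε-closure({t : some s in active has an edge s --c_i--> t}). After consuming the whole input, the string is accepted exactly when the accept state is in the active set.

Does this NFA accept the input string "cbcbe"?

S₀ = ε-closure({0}) = {0,2}
'c' @ 1: {3,4}
'b' @ 2: {1,2,5,6}
'c' @ 3: {3,4}
'b' @ 4: {1,2,5,6}
'e' @ 5: {7}  (accept∈set)
final: {7}; accept 7 in set

Answer: ACCEPT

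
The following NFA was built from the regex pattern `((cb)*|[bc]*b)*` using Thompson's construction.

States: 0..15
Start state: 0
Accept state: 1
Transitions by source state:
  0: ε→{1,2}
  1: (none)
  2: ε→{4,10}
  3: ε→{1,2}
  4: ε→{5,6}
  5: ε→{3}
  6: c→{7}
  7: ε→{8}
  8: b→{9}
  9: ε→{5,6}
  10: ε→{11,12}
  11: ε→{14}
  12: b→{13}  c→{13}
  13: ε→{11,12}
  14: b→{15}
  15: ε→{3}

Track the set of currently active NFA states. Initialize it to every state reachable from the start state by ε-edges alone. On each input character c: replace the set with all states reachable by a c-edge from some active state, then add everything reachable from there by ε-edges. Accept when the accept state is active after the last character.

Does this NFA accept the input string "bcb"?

Answer: ACCEPT

Derivation:
start: ε-closure({0}) = {0,1,2,3,4,5,6,10,11,12,14}
'b' @ 1: {1,2,3,4,5,6,10,11,12,13,14,15}  ✓accept
'c' @ 2: {7,8,11,12,13,14}
'b' @ 3: {1,2,3,4,5,6,9,10,11,12,13,14,15}  ✓accept
final: {1,2,3,4,5,6,9,10,11,12,13,14,15}; accept 1 in set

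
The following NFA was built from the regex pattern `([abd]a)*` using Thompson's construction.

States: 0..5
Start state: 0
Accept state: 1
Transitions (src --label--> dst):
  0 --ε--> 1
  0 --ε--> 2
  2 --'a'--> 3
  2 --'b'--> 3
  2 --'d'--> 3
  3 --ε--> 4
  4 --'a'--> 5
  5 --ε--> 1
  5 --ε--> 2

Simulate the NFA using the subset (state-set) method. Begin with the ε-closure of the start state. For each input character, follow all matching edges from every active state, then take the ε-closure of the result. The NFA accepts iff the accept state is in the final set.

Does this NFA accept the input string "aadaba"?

start: ε-closure({0}) = {0,1,2}
'a' @ 1: {3,4}
'a' @ 2: {1,2,5}  ✓accept
'd' @ 3: {3,4}
'a' @ 4: {1,2,5}  ✓accept
'b' @ 5: {3,4}
'a' @ 6: {1,2,5}  ✓accept
after full input: {1,2,5}  (accept=1 in)

Answer: ACCEPT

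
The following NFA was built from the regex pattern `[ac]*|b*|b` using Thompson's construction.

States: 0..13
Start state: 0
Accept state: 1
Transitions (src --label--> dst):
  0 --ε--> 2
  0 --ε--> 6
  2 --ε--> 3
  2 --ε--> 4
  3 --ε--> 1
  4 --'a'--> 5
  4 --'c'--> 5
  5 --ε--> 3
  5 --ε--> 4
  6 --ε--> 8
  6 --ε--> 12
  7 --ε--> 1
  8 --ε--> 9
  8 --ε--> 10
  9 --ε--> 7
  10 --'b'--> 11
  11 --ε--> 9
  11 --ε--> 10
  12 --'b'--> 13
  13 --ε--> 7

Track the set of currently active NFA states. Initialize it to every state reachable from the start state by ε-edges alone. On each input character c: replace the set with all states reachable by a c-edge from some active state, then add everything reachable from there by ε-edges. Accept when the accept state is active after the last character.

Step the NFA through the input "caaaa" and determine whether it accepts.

Answer: ACCEPT

Derivation:
S₀ = ε-closure({0}) = {0,1,2,3,4,6,7,8,9,10,12}
'c' @ 1: {1,3,4,5}  ✓accept
'a' @ 2: {1,3,4,5}  ✓accept
'a' @ 3: {1,3,4,5}  ✓accept
'a' @ 4: {1,3,4,5}  ✓accept
'a' @ 5: {1,3,4,5}  ✓accept
final: {1,3,4,5}; accept 1 in set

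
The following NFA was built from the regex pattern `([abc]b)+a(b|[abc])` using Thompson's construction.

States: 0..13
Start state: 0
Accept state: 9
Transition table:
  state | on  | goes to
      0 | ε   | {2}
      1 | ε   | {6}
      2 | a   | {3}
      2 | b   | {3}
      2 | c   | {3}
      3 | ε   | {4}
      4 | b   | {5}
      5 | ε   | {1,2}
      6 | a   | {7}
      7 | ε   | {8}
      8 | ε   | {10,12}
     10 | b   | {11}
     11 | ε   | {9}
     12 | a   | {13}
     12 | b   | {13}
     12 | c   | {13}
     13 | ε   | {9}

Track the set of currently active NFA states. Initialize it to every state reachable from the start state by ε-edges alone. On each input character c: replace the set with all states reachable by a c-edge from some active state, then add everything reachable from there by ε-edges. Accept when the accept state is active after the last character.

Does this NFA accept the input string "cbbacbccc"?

Answer: REJECT

Trace:
start: ε-closure({0}) = {0,2}
'c' @ 1: {3,4}
'b' @ 2: {1,2,5,6}
'b' @ 3: {3,4}
'a' @ 4: {}  — no active states
rest 'cbccc' ignored (set empty)
end set {} — state 9 not in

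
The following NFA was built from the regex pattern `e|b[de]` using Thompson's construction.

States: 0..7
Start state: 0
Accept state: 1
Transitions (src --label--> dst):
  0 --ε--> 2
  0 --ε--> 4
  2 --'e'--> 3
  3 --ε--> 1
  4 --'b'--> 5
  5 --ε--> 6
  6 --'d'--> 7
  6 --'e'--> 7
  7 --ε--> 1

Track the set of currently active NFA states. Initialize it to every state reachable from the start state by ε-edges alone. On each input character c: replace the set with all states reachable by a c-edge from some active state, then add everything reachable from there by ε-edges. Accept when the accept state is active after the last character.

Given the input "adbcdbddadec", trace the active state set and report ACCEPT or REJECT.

Answer: REJECT

Derivation:
start: ε-closure({0}) = {0,2,4}
'a' @ 1: {}  — no active states
rest 'dbcdbddadec' ignored (set empty)
end set {} — state 1 not in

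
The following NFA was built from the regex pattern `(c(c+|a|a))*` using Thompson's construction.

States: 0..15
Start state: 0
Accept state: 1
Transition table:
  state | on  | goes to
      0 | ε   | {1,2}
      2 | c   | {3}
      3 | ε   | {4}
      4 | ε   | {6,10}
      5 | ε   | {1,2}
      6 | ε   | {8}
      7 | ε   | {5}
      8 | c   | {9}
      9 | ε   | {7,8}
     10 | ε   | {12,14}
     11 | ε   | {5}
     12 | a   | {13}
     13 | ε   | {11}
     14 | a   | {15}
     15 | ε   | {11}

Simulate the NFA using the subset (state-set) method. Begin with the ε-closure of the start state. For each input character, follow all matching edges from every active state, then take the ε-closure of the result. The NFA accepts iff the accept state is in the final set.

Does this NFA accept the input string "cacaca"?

Answer: ACCEPT

Derivation:
S₀ = ε-closure({0}) = {0,1,2}
'c' @ 1: {3,4,6,8,10,12,14}
'a' @ 2: {1,2,5,11,13,15}  (accept∈set)
'c' @ 3: {3,4,6,8,10,12,14}
'a' @ 4: {1,2,5,11,13,15}  (accept∈set)
'c' @ 5: {3,4,6,8,10,12,14}
'a' @ 6: {1,2,5,11,13,15}  (accept∈set)
final: {1,2,5,11,13,15}; accept 1 in set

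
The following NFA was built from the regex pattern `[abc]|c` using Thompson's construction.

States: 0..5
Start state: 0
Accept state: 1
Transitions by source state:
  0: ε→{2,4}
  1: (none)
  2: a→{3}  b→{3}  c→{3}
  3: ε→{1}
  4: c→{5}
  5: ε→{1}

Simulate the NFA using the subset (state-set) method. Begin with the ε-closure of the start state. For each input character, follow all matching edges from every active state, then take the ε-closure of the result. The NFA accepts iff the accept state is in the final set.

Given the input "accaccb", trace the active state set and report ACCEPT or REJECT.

Answer: REJECT

Derivation:
S₀ = ε-closure({0}) = {0,2,4}
'a' @ 1: {1,3}  ✓accept
'c' @ 2: {}  — state set empty
rest 'caccb' ignored (set empty)
after full input: {}  (accept=1 not in)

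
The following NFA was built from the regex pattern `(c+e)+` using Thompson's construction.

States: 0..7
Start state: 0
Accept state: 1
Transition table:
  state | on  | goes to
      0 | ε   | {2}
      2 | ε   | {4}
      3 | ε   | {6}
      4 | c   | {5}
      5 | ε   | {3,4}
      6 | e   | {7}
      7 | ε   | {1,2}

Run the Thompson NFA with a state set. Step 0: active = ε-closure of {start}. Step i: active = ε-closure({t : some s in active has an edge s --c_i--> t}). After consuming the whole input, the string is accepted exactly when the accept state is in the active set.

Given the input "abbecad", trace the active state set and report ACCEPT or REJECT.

Answer: REJECT

Derivation:
initial (ε-close {0}): {0,2,4}
'a' @ 1: {}  — dead — no transitions
rest 'bbecad' ignored (set empty)
after full input: {}  (accept=1 not in)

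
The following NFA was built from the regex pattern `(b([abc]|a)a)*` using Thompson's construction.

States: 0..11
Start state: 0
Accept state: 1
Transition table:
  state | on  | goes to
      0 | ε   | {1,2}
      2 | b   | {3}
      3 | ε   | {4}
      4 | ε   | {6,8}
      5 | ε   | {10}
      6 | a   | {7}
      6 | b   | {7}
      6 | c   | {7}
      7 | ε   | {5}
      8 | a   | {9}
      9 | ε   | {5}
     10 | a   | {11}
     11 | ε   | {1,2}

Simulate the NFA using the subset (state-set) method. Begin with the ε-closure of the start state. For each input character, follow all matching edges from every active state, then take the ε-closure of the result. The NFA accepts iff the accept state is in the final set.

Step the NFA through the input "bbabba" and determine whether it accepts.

S₀ = ε-closure({0}) = {0,1,2}
'b' @ 1: {3,4,6,8}
'b' @ 2: {5,7,10}
'a' @ 3: {1,2,11}  ✓accept
'b' @ 4: {3,4,6,8}
'b' @ 5: {5,7,10}
'a' @ 6: {1,2,11}  ✓accept
final: {1,2,11}; accept 1 in set

Answer: ACCEPT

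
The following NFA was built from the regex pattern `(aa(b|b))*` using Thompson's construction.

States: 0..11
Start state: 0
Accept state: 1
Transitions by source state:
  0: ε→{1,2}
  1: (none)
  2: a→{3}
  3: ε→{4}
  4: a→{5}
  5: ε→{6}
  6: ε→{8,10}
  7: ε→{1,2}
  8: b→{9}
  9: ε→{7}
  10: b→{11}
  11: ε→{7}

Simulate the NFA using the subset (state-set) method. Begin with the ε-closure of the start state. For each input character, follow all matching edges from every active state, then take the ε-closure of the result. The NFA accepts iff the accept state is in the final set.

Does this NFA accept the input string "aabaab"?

Answer: ACCEPT

Steps:
start: ε-closure({0}) = {0,1,2}
'a' @ 1: {3,4}
'a' @ 2: {5,6,8,10}
'b' @ 3: {1,2,7,9,11}  [accepting]
'a' @ 4: {3,4}
'a' @ 5: {5,6,8,10}
'b' @ 6: {1,2,7,9,11}  [accepting]
after full input: {1,2,7,9,11}  (accept=1 in)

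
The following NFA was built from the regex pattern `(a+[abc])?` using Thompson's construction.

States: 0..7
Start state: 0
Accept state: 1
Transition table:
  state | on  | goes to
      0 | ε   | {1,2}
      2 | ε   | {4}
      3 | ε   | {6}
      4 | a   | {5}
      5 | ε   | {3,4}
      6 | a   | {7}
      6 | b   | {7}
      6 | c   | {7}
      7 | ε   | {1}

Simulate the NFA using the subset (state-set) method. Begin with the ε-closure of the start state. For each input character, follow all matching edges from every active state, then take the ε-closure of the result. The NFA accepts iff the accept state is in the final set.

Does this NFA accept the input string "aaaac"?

Answer: ACCEPT

Trace:
initial (ε-close {0}): {0,1,2,4}
'a' @ 1: {3,4,5,6}
'a' @ 2: {1,3,4,5,6,7}  (accept∈set)
'a' @ 3: {1,3,4,5,6,7}  (accept∈set)
'a' @ 4: {1,3,4,5,6,7}  (accept∈set)
'c' @ 5: {1,7}  (accept∈set)
after full input: {1,7}  (accept=1 in)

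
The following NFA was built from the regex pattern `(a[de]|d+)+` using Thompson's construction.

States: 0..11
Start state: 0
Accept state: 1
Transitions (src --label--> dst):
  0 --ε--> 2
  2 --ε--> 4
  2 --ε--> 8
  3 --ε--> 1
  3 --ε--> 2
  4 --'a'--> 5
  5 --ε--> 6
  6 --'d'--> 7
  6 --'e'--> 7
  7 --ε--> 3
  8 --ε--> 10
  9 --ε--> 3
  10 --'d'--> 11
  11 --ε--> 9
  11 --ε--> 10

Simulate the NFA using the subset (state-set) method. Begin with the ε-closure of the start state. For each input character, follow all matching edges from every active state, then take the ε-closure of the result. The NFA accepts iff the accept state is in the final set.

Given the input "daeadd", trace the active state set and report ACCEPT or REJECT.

Answer: ACCEPT

Steps:
S₀ = ε-closure({0}) = {0,2,4,8,10}
'd' @ 1: {1,2,3,4,8,9,10,11}  [accepting]
'a' @ 2: {5,6}
'e' @ 3: {1,2,3,4,7,8,10}  [accepting]
'a' @ 4: {5,6}
'd' @ 5: {1,2,3,4,7,8,10}  [accepting]
'd' @ 6: {1,2,3,4,8,9,10,11}  [accepting]
final: {1,2,3,4,8,9,10,11}; accept 1 in set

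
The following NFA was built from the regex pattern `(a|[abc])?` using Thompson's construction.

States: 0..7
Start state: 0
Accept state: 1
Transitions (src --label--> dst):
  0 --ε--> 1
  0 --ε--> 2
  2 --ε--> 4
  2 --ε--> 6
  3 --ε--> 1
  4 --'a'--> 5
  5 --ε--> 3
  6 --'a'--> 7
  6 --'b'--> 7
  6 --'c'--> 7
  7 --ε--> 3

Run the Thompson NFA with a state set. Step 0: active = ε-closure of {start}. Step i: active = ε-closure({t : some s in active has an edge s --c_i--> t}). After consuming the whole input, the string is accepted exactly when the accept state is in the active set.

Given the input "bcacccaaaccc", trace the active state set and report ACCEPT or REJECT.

initial (ε-close {0}): {0,1,2,4,6}
'b' @ 1: {1,3,7}  (accept∈set)
'c' @ 2: {}  — dead — no transitions
rest 'acccaaaccc' ignored (set empty)
final: {}; accept 1 not in set

Answer: REJECT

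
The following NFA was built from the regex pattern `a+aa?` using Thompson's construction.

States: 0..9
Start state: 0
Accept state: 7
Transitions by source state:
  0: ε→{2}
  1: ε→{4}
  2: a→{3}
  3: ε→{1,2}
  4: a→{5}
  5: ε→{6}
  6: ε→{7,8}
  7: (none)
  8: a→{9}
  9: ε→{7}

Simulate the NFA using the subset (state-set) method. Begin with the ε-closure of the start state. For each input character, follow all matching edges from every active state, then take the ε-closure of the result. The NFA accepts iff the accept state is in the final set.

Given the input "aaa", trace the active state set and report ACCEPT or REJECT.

Answer: ACCEPT

Steps:
start: ε-closure({0}) = {0,2}
'a' @ 1: {1,2,3,4}
'a' @ 2: {1,2,3,4,5,6,7,8}  [accepting]
'a' @ 3: {1,2,3,4,5,6,7,8,9}  [accepting]
end set {1,2,3,4,5,6,7,8,9} — state 7 in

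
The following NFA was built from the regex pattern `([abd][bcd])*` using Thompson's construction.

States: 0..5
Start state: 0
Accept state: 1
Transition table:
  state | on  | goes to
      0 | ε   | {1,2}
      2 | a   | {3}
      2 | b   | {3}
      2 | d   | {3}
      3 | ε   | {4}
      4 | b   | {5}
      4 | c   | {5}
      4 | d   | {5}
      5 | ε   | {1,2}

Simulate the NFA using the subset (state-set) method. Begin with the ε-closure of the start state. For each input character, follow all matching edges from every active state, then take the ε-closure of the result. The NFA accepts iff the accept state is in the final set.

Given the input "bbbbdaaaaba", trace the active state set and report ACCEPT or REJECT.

Answer: REJECT

Steps:
initial (ε-close {0}): {0,1,2}
'b' @ 1: {3,4}
'b' @ 2: {1,2,5}  ✓accept
'b' @ 3: {3,4}
'b' @ 4: {1,2,5}  ✓accept
'd' @ 5: {3,4}
'a' @ 6: {}  — state set empty
rest 'aaaba' ignored (set empty)
final: {}; accept 1 not in set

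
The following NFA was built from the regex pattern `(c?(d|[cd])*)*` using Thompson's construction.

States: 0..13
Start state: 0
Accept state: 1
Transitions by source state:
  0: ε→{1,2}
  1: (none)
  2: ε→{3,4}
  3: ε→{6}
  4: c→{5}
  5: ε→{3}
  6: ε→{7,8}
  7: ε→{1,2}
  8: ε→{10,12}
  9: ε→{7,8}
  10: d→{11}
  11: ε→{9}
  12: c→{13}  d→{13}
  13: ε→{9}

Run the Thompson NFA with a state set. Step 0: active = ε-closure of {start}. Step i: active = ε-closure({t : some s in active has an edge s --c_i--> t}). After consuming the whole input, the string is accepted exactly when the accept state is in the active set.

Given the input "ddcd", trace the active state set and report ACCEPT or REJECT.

S₀ = ε-closure({0}) = {0,1,2,3,4,6,7,8,10,12}
'd' @ 1: {1,2,3,4,6,7,8,9,10,11,12,13}  (accept∈set)
'd' @ 2: {1,2,3,4,6,7,8,9,10,11,12,13}  (accept∈set)
'c' @ 3: {1,2,3,4,5,6,7,8,9,10,12,13}  (accept∈set)
'd' @ 4: {1,2,3,4,6,7,8,9,10,11,12,13}  (accept∈set)
end set {1,2,3,4,6,7,8,9,10,11,12,13} — state 1 in

Answer: ACCEPT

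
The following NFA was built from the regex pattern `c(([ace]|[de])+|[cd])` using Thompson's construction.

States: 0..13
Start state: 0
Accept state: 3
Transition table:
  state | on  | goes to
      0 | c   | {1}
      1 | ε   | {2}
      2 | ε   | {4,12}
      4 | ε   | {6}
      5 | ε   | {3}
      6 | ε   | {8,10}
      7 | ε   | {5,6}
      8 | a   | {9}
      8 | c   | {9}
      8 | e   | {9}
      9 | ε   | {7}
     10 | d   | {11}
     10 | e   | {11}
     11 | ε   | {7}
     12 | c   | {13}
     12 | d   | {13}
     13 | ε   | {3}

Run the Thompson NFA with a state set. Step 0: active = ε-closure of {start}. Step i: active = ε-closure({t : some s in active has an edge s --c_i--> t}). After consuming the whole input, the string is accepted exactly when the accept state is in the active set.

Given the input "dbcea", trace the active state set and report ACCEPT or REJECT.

Answer: REJECT

Steps:
start: ε-closure({0}) = {0}
'd' @ 1: {}  — state set empty
rest 'bcea' ignored (set empty)
final: {}; accept 3 not in set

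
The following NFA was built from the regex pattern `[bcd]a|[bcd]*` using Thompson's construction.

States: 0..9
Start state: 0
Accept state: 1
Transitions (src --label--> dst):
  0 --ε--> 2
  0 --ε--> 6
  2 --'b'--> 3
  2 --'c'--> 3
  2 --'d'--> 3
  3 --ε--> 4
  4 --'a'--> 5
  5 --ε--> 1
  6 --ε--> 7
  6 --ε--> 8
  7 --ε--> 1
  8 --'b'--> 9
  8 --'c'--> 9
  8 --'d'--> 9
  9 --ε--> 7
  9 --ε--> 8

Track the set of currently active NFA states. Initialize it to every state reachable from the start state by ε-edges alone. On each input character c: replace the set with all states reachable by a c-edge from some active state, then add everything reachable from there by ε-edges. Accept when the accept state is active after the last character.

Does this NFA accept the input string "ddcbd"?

start: ε-closure({0}) = {0,1,2,6,7,8}
'd' @ 1: {1,3,4,7,8,9}  (accept∈set)
'd' @ 2: {1,7,8,9}  (accept∈set)
'c' @ 3: {1,7,8,9}  (accept∈set)
'b' @ 4: {1,7,8,9}  (accept∈set)
'd' @ 5: {1,7,8,9}  (accept∈set)
end set {1,7,8,9} — state 1 in

Answer: ACCEPT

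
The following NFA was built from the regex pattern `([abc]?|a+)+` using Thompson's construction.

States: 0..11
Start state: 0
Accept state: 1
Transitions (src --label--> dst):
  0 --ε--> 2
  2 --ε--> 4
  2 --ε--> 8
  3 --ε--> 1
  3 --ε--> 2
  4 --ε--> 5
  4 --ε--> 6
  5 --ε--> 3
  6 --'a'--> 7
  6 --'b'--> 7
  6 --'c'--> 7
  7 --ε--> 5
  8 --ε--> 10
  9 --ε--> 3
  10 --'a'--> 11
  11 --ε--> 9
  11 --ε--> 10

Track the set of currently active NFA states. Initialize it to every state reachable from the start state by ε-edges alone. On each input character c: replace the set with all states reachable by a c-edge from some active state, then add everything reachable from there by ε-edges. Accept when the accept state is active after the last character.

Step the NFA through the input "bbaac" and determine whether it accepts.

Answer: ACCEPT

Derivation:
S₀ = ε-closure({0}) = {0,1,2,3,4,5,6,8,10}
'b' @ 1: {1,2,3,4,5,6,7,8,10}  (accept∈set)
'b' @ 2: {1,2,3,4,5,6,7,8,10}  (accept∈set)
'a' @ 3: {1,2,3,4,5,6,7,8,9,10,11}  (accept∈set)
'a' @ 4: {1,2,3,4,5,6,7,8,9,10,11}  (accept∈set)
'c' @ 5: {1,2,3,4,5,6,7,8,10}  (accept∈set)
final: {1,2,3,4,5,6,7,8,10}; accept 1 in set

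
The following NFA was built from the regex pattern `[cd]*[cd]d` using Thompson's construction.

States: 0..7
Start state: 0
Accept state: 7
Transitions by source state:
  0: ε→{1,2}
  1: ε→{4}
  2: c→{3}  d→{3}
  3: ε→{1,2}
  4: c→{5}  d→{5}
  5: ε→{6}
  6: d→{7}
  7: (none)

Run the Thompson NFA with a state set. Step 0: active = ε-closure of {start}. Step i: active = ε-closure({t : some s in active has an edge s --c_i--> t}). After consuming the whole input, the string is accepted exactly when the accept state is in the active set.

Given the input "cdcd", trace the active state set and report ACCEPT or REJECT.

Answer: ACCEPT

Trace:
start: ε-closure({0}) = {0,1,2,4}
'c' @ 1: {1,2,3,4,5,6}
'd' @ 2: {1,2,3,4,5,6,7}  (accept∈set)
'c' @ 3: {1,2,3,4,5,6}
'd' @ 4: {1,2,3,4,5,6,7}  (accept∈set)
end set {1,2,3,4,5,6,7} — state 7 in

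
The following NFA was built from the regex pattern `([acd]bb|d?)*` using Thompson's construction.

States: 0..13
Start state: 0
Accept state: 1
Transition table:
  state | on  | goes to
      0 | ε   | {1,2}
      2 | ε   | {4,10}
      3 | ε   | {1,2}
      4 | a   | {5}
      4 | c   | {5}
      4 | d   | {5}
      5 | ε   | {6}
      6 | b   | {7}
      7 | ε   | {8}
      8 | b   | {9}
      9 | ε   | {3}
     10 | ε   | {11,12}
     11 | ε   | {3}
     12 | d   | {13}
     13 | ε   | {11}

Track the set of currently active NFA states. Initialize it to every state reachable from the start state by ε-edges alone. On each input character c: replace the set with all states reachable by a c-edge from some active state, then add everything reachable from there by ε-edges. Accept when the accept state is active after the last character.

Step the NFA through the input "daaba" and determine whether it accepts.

Answer: REJECT

Steps:
S₀ = ε-closure({0}) = {0,1,2,3,4,10,11,12}
'd' @ 1: {1,2,3,4,5,6,10,11,12,13}  ✓accept
'a' @ 2: {5,6}
'a' @ 3: {}  — dead — no transitions
rest 'ba' ignored (set empty)
after full input: {}  (accept=1 not in)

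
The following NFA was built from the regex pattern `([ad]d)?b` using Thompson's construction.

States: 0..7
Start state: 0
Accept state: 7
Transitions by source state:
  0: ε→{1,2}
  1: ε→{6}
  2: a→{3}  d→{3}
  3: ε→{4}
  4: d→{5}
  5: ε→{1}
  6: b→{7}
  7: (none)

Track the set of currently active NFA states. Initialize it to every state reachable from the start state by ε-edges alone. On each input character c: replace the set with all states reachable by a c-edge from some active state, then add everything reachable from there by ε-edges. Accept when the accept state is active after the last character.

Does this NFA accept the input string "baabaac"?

start: ε-closure({0}) = {0,1,2,6}
'b' @ 1: {7}  (accept∈set)
'a' @ 2: {}  — no active states
rest 'abaac' ignored (set empty)
end set {} — state 7 not in

Answer: REJECT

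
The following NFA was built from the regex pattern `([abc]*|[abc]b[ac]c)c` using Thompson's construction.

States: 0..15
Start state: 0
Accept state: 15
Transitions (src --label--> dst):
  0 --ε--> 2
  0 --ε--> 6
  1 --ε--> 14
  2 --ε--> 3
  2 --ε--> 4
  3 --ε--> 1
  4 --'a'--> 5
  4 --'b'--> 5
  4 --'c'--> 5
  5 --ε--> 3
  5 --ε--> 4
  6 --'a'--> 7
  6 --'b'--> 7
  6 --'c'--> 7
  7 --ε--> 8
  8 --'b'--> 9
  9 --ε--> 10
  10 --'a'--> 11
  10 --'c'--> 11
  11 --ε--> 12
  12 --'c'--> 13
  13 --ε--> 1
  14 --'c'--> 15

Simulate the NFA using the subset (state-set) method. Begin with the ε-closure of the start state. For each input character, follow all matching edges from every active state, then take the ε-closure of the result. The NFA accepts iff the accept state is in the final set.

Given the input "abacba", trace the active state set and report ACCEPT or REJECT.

initial (ε-close {0}): {0,1,2,3,4,6,14}
'a' @ 1: {1,3,4,5,7,8,14}
'b' @ 2: {1,3,4,5,9,10,14}
'a' @ 3: {1,3,4,5,11,12,14}
'c' @ 4: {1,3,4,5,13,14,15}  ✓accept
'b' @ 5: {1,3,4,5,14}
'a' @ 6: {1,3,4,5,14}
final: {1,3,4,5,14}; accept 15 not in set

Answer: REJECT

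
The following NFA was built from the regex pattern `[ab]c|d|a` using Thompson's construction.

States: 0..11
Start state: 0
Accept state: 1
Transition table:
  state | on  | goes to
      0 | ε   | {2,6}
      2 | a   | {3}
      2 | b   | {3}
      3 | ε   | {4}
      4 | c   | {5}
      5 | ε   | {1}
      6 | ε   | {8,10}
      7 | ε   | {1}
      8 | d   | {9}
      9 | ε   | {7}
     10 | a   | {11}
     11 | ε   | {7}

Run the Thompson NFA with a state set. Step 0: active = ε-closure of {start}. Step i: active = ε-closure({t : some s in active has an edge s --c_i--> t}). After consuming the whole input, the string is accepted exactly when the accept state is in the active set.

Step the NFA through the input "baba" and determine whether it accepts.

Answer: REJECT

Trace:
S₀ = ε-closure({0}) = {0,2,6,8,10}
'b' @ 1: {3,4}
'a' @ 2: {}  — dead — no transitions
rest 'ba' ignored (set empty)
end set {} — state 1 not in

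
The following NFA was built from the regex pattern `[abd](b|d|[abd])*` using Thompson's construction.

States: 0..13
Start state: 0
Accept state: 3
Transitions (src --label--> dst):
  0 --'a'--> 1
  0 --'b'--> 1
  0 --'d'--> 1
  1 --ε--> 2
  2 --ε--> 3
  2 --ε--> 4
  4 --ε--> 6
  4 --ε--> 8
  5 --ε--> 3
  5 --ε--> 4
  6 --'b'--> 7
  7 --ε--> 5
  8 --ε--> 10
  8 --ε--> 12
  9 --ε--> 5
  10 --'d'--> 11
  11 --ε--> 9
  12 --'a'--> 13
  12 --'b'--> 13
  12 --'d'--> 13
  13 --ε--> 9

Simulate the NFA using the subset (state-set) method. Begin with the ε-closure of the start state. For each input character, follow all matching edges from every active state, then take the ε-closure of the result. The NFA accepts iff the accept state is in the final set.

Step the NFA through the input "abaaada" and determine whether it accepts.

Answer: ACCEPT

Trace:
start: ε-closure({0}) = {0}
'a' @ 1: {1,2,3,4,6,8,10,12}  [accepting]
'b' @ 2: {3,4,5,6,7,8,9,10,12,13}  [accepting]
'a' @ 3: {3,4,5,6,8,9,10,12,13}  [accepting]
'a' @ 4: {3,4,5,6,8,9,10,12,13}  [accepting]
'a' @ 5: {3,4,5,6,8,9,10,12,13}  [accepting]
'd' @ 6: {3,4,5,6,8,9,10,11,12,13}  [accepting]
'a' @ 7: {3,4,5,6,8,9,10,12,13}  [accepting]
after full input: {3,4,5,6,8,9,10,12,13}  (accept=3 in)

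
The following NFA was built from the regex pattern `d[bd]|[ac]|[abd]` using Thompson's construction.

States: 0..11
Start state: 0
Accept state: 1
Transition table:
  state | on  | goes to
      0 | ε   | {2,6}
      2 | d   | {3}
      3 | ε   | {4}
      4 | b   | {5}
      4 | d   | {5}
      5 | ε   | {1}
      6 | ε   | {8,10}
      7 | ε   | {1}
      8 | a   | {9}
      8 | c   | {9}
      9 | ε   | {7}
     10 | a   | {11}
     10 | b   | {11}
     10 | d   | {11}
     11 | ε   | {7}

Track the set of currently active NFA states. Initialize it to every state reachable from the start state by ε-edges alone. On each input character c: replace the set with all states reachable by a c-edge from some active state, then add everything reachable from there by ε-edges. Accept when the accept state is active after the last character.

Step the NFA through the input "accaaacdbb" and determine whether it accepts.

start: ε-closure({0}) = {0,2,6,8,10}
'a' @ 1: {1,7,9,11}  (accept∈set)
'c' @ 2: {}  — state set empty
rest 'caaacdbb' ignored (set empty)
after full input: {}  (accept=1 not in)

Answer: REJECT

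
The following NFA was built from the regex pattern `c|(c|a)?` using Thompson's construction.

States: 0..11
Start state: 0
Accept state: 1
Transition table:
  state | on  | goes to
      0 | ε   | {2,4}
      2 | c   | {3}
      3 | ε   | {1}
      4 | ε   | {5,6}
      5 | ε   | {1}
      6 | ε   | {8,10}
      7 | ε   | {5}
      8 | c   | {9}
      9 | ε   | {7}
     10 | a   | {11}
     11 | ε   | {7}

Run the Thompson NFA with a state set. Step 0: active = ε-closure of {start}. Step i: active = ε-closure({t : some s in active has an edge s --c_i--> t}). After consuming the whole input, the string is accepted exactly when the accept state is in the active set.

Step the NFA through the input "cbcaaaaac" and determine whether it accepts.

Answer: REJECT

Derivation:
S₀ = ε-closure({0}) = {0,1,2,4,5,6,8,10}
'c' @ 1: {1,3,5,7,9}  (accept∈set)
'b' @ 2: {}  — no active states
rest 'caaaaac' ignored (set empty)
after full input: {}  (accept=1 not in)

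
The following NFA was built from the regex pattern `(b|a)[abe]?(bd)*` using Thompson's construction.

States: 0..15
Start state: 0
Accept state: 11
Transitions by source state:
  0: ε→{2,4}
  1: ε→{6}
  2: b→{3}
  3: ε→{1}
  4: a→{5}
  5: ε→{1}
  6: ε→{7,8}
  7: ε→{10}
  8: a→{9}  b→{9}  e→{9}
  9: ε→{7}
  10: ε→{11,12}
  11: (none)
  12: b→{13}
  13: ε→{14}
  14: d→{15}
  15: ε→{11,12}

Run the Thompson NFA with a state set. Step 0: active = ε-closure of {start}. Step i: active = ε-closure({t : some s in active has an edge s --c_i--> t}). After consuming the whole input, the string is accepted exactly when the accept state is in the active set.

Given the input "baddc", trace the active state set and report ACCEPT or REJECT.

S₀ = ε-closure({0}) = {0,2,4}
'b' @ 1: {1,3,6,7,8,10,11,12}  ✓accept
'a' @ 2: {7,9,10,11,12}  ✓accept
'd' @ 3: {}  — state set empty
rest 'dc' ignored (set empty)
end set {} — state 11 not in

Answer: REJECT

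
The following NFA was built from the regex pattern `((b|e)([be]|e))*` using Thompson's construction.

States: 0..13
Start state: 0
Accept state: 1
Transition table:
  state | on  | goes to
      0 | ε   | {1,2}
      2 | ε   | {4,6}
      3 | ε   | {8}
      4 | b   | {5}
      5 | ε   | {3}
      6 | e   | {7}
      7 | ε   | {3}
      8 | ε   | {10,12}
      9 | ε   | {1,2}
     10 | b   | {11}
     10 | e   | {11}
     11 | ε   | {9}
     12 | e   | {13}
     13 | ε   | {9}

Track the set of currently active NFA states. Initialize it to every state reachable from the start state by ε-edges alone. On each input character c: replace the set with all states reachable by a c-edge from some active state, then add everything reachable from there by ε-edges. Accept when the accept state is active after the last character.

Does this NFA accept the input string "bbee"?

S₀ = ε-closure({0}) = {0,1,2,4,6}
'b' @ 1: {3,5,8,10,12}
'b' @ 2: {1,2,4,6,9,11}  (accept∈set)
'e' @ 3: {3,7,8,10,12}
'e' @ 4: {1,2,4,6,9,11,13}  (accept∈set)
final: {1,2,4,6,9,11,13}; accept 1 in set

Answer: ACCEPT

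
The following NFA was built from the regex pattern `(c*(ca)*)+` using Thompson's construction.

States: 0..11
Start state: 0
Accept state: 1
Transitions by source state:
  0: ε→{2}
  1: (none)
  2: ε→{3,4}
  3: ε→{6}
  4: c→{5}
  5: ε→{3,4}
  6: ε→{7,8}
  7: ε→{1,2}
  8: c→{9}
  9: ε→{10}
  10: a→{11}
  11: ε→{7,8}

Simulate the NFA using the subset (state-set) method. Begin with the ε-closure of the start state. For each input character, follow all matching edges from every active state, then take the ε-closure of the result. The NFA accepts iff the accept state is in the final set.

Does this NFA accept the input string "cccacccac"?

Answer: ACCEPT

Trace:
start: ε-closure({0}) = {0,1,2,3,4,6,7,8}
'c' @ 1: {1,2,3,4,5,6,7,8,9,10}  (accept∈set)
'c' @ 2: {1,2,3,4,5,6,7,8,9,10}  (accept∈set)
'c' @ 3: {1,2,3,4,5,6,7,8,9,10}  (accept∈set)
'a' @ 4: {1,2,3,4,6,7,8,11}  (accept∈set)
'c' @ 5: {1,2,3,4,5,6,7,8,9,10}  (accept∈set)
'c' @ 6: {1,2,3,4,5,6,7,8,9,10}  (accept∈set)
'c' @ 7: {1,2,3,4,5,6,7,8,9,10}  (accept∈set)
'a' @ 8: {1,2,3,4,6,7,8,11}  (accept∈set)
'c' @ 9: {1,2,3,4,5,6,7,8,9,10}  (accept∈set)
after full input: {1,2,3,4,5,6,7,8,9,10}  (accept=1 in)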